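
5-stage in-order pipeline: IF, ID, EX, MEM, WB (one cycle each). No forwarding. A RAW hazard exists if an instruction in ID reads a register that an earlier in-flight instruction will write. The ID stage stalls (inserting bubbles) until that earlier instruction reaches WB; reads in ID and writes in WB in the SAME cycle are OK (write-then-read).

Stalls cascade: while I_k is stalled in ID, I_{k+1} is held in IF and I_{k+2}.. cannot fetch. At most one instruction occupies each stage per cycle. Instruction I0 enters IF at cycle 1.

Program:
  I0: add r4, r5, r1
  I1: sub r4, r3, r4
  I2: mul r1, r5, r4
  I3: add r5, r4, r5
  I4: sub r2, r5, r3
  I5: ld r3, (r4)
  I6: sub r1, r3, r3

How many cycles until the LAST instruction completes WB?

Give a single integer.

Answer: 19

Derivation:
I0 add r4 <- r5,r1: IF@1 ID@2 stall=0 (-) EX@3 MEM@4 WB@5
I1 sub r4 <- r3,r4: IF@2 ID@3 stall=2 (RAW on I0.r4 (WB@5)) EX@6 MEM@7 WB@8
I2 mul r1 <- r5,r4: IF@3 ID@6 stall=2 (RAW on I1.r4 (WB@8)) EX@9 MEM@10 WB@11
I3 add r5 <- r4,r5: IF@6 ID@9 stall=0 (-) EX@10 MEM@11 WB@12
I4 sub r2 <- r5,r3: IF@9 ID@10 stall=2 (RAW on I3.r5 (WB@12)) EX@13 MEM@14 WB@15
I5 ld r3 <- r4: IF@10 ID@13 stall=0 (-) EX@14 MEM@15 WB@16
I6 sub r1 <- r3,r3: IF@13 ID@14 stall=2 (RAW on I5.r3 (WB@16)) EX@17 MEM@18 WB@19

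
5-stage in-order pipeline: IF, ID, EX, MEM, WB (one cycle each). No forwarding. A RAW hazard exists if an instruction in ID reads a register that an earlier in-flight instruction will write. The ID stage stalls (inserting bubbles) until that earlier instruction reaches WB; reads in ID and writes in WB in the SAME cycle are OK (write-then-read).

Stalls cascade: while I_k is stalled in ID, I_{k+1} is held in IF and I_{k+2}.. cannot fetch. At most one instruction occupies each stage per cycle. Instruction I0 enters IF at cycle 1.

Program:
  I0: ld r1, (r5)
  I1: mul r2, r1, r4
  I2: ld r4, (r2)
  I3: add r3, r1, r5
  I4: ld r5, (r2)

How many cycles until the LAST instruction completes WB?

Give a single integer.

I0 ld r1 <- r5: IF@1 ID@2 stall=0 (-) EX@3 MEM@4 WB@5
I1 mul r2 <- r1,r4: IF@2 ID@3 stall=2 (RAW on I0.r1 (WB@5)) EX@6 MEM@7 WB@8
I2 ld r4 <- r2: IF@3 ID@6 stall=2 (RAW on I1.r2 (WB@8)) EX@9 MEM@10 WB@11
I3 add r3 <- r1,r5: IF@6 ID@9 stall=0 (-) EX@10 MEM@11 WB@12
I4 ld r5 <- r2: IF@9 ID@10 stall=0 (-) EX@11 MEM@12 WB@13

Answer: 13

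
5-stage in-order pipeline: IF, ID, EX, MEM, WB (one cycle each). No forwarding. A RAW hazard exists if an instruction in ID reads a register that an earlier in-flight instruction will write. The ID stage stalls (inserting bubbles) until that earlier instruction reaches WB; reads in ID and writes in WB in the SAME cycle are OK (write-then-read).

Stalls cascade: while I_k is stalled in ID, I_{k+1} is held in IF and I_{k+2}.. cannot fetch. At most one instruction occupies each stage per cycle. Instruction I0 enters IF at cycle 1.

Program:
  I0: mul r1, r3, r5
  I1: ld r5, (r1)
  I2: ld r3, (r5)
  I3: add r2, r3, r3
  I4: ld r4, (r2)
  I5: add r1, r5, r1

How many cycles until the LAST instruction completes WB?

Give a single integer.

I0 mul r1 <- r3,r5: IF@1 ID@2 stall=0 (-) EX@3 MEM@4 WB@5
I1 ld r5 <- r1: IF@2 ID@3 stall=2 (RAW on I0.r1 (WB@5)) EX@6 MEM@7 WB@8
I2 ld r3 <- r5: IF@3 ID@6 stall=2 (RAW on I1.r5 (WB@8)) EX@9 MEM@10 WB@11
I3 add r2 <- r3,r3: IF@6 ID@9 stall=2 (RAW on I2.r3 (WB@11)) EX@12 MEM@13 WB@14
I4 ld r4 <- r2: IF@9 ID@12 stall=2 (RAW on I3.r2 (WB@14)) EX@15 MEM@16 WB@17
I5 add r1 <- r5,r1: IF@12 ID@15 stall=0 (-) EX@16 MEM@17 WB@18

Answer: 18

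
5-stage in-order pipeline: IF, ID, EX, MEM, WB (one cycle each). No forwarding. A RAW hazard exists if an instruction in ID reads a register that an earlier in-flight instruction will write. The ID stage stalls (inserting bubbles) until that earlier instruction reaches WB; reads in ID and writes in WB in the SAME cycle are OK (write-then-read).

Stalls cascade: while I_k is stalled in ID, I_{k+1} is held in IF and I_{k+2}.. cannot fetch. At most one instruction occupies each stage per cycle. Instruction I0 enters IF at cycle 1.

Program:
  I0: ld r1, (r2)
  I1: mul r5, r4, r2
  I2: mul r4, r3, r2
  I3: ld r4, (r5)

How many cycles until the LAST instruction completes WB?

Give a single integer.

Answer: 9

Derivation:
I0 ld r1 <- r2: IF@1 ID@2 stall=0 (-) EX@3 MEM@4 WB@5
I1 mul r5 <- r4,r2: IF@2 ID@3 stall=0 (-) EX@4 MEM@5 WB@6
I2 mul r4 <- r3,r2: IF@3 ID@4 stall=0 (-) EX@5 MEM@6 WB@7
I3 ld r4 <- r5: IF@4 ID@5 stall=1 (RAW on I1.r5 (WB@6)) EX@7 MEM@8 WB@9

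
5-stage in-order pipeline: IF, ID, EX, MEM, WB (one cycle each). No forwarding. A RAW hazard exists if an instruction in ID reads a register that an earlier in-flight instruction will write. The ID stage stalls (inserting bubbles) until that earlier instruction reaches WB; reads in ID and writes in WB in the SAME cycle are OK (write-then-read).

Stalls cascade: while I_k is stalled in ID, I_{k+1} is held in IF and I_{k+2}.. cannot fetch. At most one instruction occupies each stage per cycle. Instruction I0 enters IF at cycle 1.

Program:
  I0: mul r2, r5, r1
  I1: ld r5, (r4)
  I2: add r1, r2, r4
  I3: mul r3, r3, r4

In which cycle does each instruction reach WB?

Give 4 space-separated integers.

I0 mul r2 <- r5,r1: IF@1 ID@2 stall=0 (-) EX@3 MEM@4 WB@5
I1 ld r5 <- r4: IF@2 ID@3 stall=0 (-) EX@4 MEM@5 WB@6
I2 add r1 <- r2,r4: IF@3 ID@4 stall=1 (RAW on I0.r2 (WB@5)) EX@6 MEM@7 WB@8
I3 mul r3 <- r3,r4: IF@4 ID@6 stall=0 (-) EX@7 MEM@8 WB@9

Answer: 5 6 8 9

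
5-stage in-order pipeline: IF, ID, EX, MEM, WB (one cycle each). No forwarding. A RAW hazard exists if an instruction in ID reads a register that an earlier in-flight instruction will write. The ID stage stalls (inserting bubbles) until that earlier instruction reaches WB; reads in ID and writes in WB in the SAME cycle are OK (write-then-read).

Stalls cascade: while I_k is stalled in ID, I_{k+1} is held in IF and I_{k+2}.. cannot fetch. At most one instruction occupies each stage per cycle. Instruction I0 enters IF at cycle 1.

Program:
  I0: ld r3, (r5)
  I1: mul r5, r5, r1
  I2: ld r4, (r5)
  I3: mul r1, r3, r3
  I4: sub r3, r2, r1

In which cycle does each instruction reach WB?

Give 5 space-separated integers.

I0 ld r3 <- r5: IF@1 ID@2 stall=0 (-) EX@3 MEM@4 WB@5
I1 mul r5 <- r5,r1: IF@2 ID@3 stall=0 (-) EX@4 MEM@5 WB@6
I2 ld r4 <- r5: IF@3 ID@4 stall=2 (RAW on I1.r5 (WB@6)) EX@7 MEM@8 WB@9
I3 mul r1 <- r3,r3: IF@4 ID@7 stall=0 (-) EX@8 MEM@9 WB@10
I4 sub r3 <- r2,r1: IF@7 ID@8 stall=2 (RAW on I3.r1 (WB@10)) EX@11 MEM@12 WB@13

Answer: 5 6 9 10 13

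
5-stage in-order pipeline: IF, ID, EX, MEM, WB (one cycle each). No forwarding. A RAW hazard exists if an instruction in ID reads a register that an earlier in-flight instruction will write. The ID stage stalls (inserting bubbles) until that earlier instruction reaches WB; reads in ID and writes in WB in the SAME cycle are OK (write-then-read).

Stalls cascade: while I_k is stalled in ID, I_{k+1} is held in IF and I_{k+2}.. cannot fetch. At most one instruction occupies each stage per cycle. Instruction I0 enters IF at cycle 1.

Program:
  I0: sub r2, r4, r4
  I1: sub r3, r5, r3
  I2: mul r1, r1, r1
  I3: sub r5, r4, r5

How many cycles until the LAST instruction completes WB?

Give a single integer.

Answer: 8

Derivation:
I0 sub r2 <- r4,r4: IF@1 ID@2 stall=0 (-) EX@3 MEM@4 WB@5
I1 sub r3 <- r5,r3: IF@2 ID@3 stall=0 (-) EX@4 MEM@5 WB@6
I2 mul r1 <- r1,r1: IF@3 ID@4 stall=0 (-) EX@5 MEM@6 WB@7
I3 sub r5 <- r4,r5: IF@4 ID@5 stall=0 (-) EX@6 MEM@7 WB@8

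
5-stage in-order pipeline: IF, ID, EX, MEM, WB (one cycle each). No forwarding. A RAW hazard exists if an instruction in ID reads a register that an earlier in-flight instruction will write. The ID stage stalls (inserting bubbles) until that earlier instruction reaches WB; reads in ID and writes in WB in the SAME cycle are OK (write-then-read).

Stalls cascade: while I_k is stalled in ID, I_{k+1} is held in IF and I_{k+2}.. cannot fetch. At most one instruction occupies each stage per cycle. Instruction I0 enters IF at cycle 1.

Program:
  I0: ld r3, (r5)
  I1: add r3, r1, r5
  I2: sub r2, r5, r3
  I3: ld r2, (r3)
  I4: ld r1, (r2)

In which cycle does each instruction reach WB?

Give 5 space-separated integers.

Answer: 5 6 9 10 13

Derivation:
I0 ld r3 <- r5: IF@1 ID@2 stall=0 (-) EX@3 MEM@4 WB@5
I1 add r3 <- r1,r5: IF@2 ID@3 stall=0 (-) EX@4 MEM@5 WB@6
I2 sub r2 <- r5,r3: IF@3 ID@4 stall=2 (RAW on I1.r3 (WB@6)) EX@7 MEM@8 WB@9
I3 ld r2 <- r3: IF@4 ID@7 stall=0 (-) EX@8 MEM@9 WB@10
I4 ld r1 <- r2: IF@7 ID@8 stall=2 (RAW on I3.r2 (WB@10)) EX@11 MEM@12 WB@13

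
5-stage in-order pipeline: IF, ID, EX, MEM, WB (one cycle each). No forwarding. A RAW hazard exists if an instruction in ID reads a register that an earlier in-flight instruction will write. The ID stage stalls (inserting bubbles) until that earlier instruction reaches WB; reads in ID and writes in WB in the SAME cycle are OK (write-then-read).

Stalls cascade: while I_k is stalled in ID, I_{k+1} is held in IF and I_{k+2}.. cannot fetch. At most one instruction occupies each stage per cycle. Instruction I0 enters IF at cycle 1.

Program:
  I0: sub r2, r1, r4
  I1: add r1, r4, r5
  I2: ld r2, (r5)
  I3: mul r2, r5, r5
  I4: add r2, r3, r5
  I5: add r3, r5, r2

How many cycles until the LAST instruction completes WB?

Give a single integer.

I0 sub r2 <- r1,r4: IF@1 ID@2 stall=0 (-) EX@3 MEM@4 WB@5
I1 add r1 <- r4,r5: IF@2 ID@3 stall=0 (-) EX@4 MEM@5 WB@6
I2 ld r2 <- r5: IF@3 ID@4 stall=0 (-) EX@5 MEM@6 WB@7
I3 mul r2 <- r5,r5: IF@4 ID@5 stall=0 (-) EX@6 MEM@7 WB@8
I4 add r2 <- r3,r5: IF@5 ID@6 stall=0 (-) EX@7 MEM@8 WB@9
I5 add r3 <- r5,r2: IF@6 ID@7 stall=2 (RAW on I4.r2 (WB@9)) EX@10 MEM@11 WB@12

Answer: 12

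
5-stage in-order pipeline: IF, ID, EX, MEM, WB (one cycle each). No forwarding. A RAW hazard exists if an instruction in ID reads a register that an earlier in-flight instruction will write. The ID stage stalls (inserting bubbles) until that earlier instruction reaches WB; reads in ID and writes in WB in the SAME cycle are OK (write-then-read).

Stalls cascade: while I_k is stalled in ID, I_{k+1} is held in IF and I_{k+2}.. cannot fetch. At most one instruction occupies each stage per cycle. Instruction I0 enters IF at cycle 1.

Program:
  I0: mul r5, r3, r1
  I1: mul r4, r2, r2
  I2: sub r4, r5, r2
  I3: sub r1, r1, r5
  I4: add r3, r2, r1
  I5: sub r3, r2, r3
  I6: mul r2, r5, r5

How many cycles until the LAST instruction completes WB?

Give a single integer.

I0 mul r5 <- r3,r1: IF@1 ID@2 stall=0 (-) EX@3 MEM@4 WB@5
I1 mul r4 <- r2,r2: IF@2 ID@3 stall=0 (-) EX@4 MEM@5 WB@6
I2 sub r4 <- r5,r2: IF@3 ID@4 stall=1 (RAW on I0.r5 (WB@5)) EX@6 MEM@7 WB@8
I3 sub r1 <- r1,r5: IF@4 ID@6 stall=0 (-) EX@7 MEM@8 WB@9
I4 add r3 <- r2,r1: IF@6 ID@7 stall=2 (RAW on I3.r1 (WB@9)) EX@10 MEM@11 WB@12
I5 sub r3 <- r2,r3: IF@7 ID@10 stall=2 (RAW on I4.r3 (WB@12)) EX@13 MEM@14 WB@15
I6 mul r2 <- r5,r5: IF@10 ID@13 stall=0 (-) EX@14 MEM@15 WB@16

Answer: 16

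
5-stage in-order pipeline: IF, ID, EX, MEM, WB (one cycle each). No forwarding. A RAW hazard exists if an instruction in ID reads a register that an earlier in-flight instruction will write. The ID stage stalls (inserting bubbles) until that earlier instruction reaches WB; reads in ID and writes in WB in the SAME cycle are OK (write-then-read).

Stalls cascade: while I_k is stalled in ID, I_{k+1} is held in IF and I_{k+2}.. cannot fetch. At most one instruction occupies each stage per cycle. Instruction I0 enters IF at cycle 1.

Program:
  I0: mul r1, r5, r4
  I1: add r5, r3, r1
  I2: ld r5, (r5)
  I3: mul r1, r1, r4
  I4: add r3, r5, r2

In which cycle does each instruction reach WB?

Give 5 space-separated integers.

I0 mul r1 <- r5,r4: IF@1 ID@2 stall=0 (-) EX@3 MEM@4 WB@5
I1 add r5 <- r3,r1: IF@2 ID@3 stall=2 (RAW on I0.r1 (WB@5)) EX@6 MEM@7 WB@8
I2 ld r5 <- r5: IF@3 ID@6 stall=2 (RAW on I1.r5 (WB@8)) EX@9 MEM@10 WB@11
I3 mul r1 <- r1,r4: IF@6 ID@9 stall=0 (-) EX@10 MEM@11 WB@12
I4 add r3 <- r5,r2: IF@9 ID@10 stall=1 (RAW on I2.r5 (WB@11)) EX@12 MEM@13 WB@14

Answer: 5 8 11 12 14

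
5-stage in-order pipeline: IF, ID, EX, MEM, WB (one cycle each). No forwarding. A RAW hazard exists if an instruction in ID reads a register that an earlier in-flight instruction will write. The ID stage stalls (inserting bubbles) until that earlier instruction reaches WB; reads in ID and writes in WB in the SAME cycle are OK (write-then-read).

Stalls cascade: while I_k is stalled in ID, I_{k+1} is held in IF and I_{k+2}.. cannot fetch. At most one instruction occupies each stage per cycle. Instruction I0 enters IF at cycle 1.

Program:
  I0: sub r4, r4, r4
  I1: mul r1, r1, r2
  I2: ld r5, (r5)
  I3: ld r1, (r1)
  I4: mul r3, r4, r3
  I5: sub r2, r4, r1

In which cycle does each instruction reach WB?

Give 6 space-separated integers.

Answer: 5 6 7 9 10 12

Derivation:
I0 sub r4 <- r4,r4: IF@1 ID@2 stall=0 (-) EX@3 MEM@4 WB@5
I1 mul r1 <- r1,r2: IF@2 ID@3 stall=0 (-) EX@4 MEM@5 WB@6
I2 ld r5 <- r5: IF@3 ID@4 stall=0 (-) EX@5 MEM@6 WB@7
I3 ld r1 <- r1: IF@4 ID@5 stall=1 (RAW on I1.r1 (WB@6)) EX@7 MEM@8 WB@9
I4 mul r3 <- r4,r3: IF@5 ID@7 stall=0 (-) EX@8 MEM@9 WB@10
I5 sub r2 <- r4,r1: IF@7 ID@8 stall=1 (RAW on I3.r1 (WB@9)) EX@10 MEM@11 WB@12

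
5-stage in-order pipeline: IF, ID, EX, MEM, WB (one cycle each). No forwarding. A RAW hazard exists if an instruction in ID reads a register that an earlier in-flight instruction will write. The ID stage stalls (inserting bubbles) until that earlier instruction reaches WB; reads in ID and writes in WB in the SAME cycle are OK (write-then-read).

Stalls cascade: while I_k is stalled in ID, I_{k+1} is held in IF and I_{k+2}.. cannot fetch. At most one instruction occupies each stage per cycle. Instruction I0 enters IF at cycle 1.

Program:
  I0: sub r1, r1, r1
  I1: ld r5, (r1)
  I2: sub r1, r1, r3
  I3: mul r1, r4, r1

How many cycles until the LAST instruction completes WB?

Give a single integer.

I0 sub r1 <- r1,r1: IF@1 ID@2 stall=0 (-) EX@3 MEM@4 WB@5
I1 ld r5 <- r1: IF@2 ID@3 stall=2 (RAW on I0.r1 (WB@5)) EX@6 MEM@7 WB@8
I2 sub r1 <- r1,r3: IF@3 ID@6 stall=0 (-) EX@7 MEM@8 WB@9
I3 mul r1 <- r4,r1: IF@6 ID@7 stall=2 (RAW on I2.r1 (WB@9)) EX@10 MEM@11 WB@12

Answer: 12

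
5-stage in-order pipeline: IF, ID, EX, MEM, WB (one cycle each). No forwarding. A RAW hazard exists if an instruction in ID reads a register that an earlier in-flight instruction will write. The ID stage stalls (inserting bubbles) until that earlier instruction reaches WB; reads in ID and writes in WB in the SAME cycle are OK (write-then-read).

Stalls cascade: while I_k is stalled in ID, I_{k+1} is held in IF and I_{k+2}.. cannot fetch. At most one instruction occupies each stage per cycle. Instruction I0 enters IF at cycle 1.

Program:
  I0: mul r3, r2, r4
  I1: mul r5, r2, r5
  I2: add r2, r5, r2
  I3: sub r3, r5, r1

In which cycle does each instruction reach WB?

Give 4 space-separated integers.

Answer: 5 6 9 10

Derivation:
I0 mul r3 <- r2,r4: IF@1 ID@2 stall=0 (-) EX@3 MEM@4 WB@5
I1 mul r5 <- r2,r5: IF@2 ID@3 stall=0 (-) EX@4 MEM@5 WB@6
I2 add r2 <- r5,r2: IF@3 ID@4 stall=2 (RAW on I1.r5 (WB@6)) EX@7 MEM@8 WB@9
I3 sub r3 <- r5,r1: IF@4 ID@7 stall=0 (-) EX@8 MEM@9 WB@10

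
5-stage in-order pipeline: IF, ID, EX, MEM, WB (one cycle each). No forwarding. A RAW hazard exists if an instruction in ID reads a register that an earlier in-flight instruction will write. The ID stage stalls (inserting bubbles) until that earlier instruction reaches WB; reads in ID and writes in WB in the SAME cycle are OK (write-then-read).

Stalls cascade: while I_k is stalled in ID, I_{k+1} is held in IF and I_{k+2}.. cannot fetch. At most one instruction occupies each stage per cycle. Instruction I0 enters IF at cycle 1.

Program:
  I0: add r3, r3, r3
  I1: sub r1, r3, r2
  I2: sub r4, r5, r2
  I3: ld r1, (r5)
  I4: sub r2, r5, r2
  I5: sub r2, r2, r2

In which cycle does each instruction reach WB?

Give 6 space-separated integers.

I0 add r3 <- r3,r3: IF@1 ID@2 stall=0 (-) EX@3 MEM@4 WB@5
I1 sub r1 <- r3,r2: IF@2 ID@3 stall=2 (RAW on I0.r3 (WB@5)) EX@6 MEM@7 WB@8
I2 sub r4 <- r5,r2: IF@3 ID@6 stall=0 (-) EX@7 MEM@8 WB@9
I3 ld r1 <- r5: IF@6 ID@7 stall=0 (-) EX@8 MEM@9 WB@10
I4 sub r2 <- r5,r2: IF@7 ID@8 stall=0 (-) EX@9 MEM@10 WB@11
I5 sub r2 <- r2,r2: IF@8 ID@9 stall=2 (RAW on I4.r2 (WB@11)) EX@12 MEM@13 WB@14

Answer: 5 8 9 10 11 14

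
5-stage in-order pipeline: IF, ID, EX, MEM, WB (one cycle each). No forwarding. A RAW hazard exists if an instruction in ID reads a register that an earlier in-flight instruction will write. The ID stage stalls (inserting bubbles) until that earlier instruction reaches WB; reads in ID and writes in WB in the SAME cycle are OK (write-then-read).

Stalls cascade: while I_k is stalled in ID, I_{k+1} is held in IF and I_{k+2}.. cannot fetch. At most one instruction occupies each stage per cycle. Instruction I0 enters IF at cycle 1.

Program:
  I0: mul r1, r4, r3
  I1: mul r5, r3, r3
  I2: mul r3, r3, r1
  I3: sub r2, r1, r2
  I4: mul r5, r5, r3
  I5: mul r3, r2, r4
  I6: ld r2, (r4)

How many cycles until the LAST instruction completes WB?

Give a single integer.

Answer: 13

Derivation:
I0 mul r1 <- r4,r3: IF@1 ID@2 stall=0 (-) EX@3 MEM@4 WB@5
I1 mul r5 <- r3,r3: IF@2 ID@3 stall=0 (-) EX@4 MEM@5 WB@6
I2 mul r3 <- r3,r1: IF@3 ID@4 stall=1 (RAW on I0.r1 (WB@5)) EX@6 MEM@7 WB@8
I3 sub r2 <- r1,r2: IF@4 ID@6 stall=0 (-) EX@7 MEM@8 WB@9
I4 mul r5 <- r5,r3: IF@6 ID@7 stall=1 (RAW on I2.r3 (WB@8)) EX@9 MEM@10 WB@11
I5 mul r3 <- r2,r4: IF@7 ID@9 stall=0 (-) EX@10 MEM@11 WB@12
I6 ld r2 <- r4: IF@9 ID@10 stall=0 (-) EX@11 MEM@12 WB@13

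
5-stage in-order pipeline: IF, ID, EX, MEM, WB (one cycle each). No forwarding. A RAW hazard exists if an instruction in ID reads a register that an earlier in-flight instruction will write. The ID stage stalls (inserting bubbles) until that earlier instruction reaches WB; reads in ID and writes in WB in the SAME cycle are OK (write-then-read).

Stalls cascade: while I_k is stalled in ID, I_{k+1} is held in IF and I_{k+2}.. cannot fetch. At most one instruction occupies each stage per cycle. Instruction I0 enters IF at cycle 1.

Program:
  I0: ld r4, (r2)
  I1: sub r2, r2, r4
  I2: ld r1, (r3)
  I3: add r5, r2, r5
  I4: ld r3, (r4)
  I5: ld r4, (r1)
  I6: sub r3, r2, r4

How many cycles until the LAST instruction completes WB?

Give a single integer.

I0 ld r4 <- r2: IF@1 ID@2 stall=0 (-) EX@3 MEM@4 WB@5
I1 sub r2 <- r2,r4: IF@2 ID@3 stall=2 (RAW on I0.r4 (WB@5)) EX@6 MEM@7 WB@8
I2 ld r1 <- r3: IF@3 ID@6 stall=0 (-) EX@7 MEM@8 WB@9
I3 add r5 <- r2,r5: IF@6 ID@7 stall=1 (RAW on I1.r2 (WB@8)) EX@9 MEM@10 WB@11
I4 ld r3 <- r4: IF@7 ID@9 stall=0 (-) EX@10 MEM@11 WB@12
I5 ld r4 <- r1: IF@9 ID@10 stall=0 (-) EX@11 MEM@12 WB@13
I6 sub r3 <- r2,r4: IF@10 ID@11 stall=2 (RAW on I5.r4 (WB@13)) EX@14 MEM@15 WB@16

Answer: 16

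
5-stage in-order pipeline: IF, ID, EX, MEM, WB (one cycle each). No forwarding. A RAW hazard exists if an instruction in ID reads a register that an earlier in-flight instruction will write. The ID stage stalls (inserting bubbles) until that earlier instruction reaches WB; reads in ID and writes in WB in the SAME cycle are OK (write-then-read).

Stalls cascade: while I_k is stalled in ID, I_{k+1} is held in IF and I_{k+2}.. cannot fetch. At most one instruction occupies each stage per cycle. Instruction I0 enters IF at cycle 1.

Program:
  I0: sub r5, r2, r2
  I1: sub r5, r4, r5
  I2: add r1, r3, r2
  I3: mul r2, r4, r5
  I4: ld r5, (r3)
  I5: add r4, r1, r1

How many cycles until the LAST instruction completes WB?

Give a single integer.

Answer: 13

Derivation:
I0 sub r5 <- r2,r2: IF@1 ID@2 stall=0 (-) EX@3 MEM@4 WB@5
I1 sub r5 <- r4,r5: IF@2 ID@3 stall=2 (RAW on I0.r5 (WB@5)) EX@6 MEM@7 WB@8
I2 add r1 <- r3,r2: IF@3 ID@6 stall=0 (-) EX@7 MEM@8 WB@9
I3 mul r2 <- r4,r5: IF@6 ID@7 stall=1 (RAW on I1.r5 (WB@8)) EX@9 MEM@10 WB@11
I4 ld r5 <- r3: IF@7 ID@9 stall=0 (-) EX@10 MEM@11 WB@12
I5 add r4 <- r1,r1: IF@9 ID@10 stall=0 (-) EX@11 MEM@12 WB@13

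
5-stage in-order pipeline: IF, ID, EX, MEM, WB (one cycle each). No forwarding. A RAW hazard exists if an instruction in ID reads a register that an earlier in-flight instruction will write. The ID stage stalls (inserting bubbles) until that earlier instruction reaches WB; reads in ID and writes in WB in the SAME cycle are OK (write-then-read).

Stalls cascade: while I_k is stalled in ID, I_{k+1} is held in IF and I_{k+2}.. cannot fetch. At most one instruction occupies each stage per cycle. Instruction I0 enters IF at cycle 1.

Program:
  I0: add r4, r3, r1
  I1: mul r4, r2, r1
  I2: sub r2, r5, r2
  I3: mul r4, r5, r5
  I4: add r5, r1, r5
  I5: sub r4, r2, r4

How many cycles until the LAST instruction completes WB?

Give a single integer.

Answer: 11

Derivation:
I0 add r4 <- r3,r1: IF@1 ID@2 stall=0 (-) EX@3 MEM@4 WB@5
I1 mul r4 <- r2,r1: IF@2 ID@3 stall=0 (-) EX@4 MEM@5 WB@6
I2 sub r2 <- r5,r2: IF@3 ID@4 stall=0 (-) EX@5 MEM@6 WB@7
I3 mul r4 <- r5,r5: IF@4 ID@5 stall=0 (-) EX@6 MEM@7 WB@8
I4 add r5 <- r1,r5: IF@5 ID@6 stall=0 (-) EX@7 MEM@8 WB@9
I5 sub r4 <- r2,r4: IF@6 ID@7 stall=1 (RAW on I3.r4 (WB@8)) EX@9 MEM@10 WB@11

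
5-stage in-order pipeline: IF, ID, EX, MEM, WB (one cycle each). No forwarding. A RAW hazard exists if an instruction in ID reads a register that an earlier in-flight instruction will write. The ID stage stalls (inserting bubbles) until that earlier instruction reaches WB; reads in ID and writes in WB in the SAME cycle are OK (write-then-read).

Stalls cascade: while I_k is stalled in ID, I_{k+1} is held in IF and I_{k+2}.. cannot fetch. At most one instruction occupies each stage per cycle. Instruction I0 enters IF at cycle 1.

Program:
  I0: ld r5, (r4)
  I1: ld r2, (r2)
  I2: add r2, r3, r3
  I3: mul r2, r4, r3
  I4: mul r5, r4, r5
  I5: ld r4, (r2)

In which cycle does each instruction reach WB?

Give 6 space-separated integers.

I0 ld r5 <- r4: IF@1 ID@2 stall=0 (-) EX@3 MEM@4 WB@5
I1 ld r2 <- r2: IF@2 ID@3 stall=0 (-) EX@4 MEM@5 WB@6
I2 add r2 <- r3,r3: IF@3 ID@4 stall=0 (-) EX@5 MEM@6 WB@7
I3 mul r2 <- r4,r3: IF@4 ID@5 stall=0 (-) EX@6 MEM@7 WB@8
I4 mul r5 <- r4,r5: IF@5 ID@6 stall=0 (-) EX@7 MEM@8 WB@9
I5 ld r4 <- r2: IF@6 ID@7 stall=1 (RAW on I3.r2 (WB@8)) EX@9 MEM@10 WB@11

Answer: 5 6 7 8 9 11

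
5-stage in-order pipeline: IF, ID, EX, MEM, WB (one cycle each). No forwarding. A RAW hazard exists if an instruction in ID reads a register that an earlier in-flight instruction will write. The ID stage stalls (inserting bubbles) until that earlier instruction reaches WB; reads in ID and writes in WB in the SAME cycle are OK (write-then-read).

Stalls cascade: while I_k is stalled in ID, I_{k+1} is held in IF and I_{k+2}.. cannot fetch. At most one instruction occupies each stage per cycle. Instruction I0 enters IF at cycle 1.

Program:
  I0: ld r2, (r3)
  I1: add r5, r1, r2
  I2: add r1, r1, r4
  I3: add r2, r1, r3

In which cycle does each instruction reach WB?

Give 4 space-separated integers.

I0 ld r2 <- r3: IF@1 ID@2 stall=0 (-) EX@3 MEM@4 WB@5
I1 add r5 <- r1,r2: IF@2 ID@3 stall=2 (RAW on I0.r2 (WB@5)) EX@6 MEM@7 WB@8
I2 add r1 <- r1,r4: IF@3 ID@6 stall=0 (-) EX@7 MEM@8 WB@9
I3 add r2 <- r1,r3: IF@6 ID@7 stall=2 (RAW on I2.r1 (WB@9)) EX@10 MEM@11 WB@12

Answer: 5 8 9 12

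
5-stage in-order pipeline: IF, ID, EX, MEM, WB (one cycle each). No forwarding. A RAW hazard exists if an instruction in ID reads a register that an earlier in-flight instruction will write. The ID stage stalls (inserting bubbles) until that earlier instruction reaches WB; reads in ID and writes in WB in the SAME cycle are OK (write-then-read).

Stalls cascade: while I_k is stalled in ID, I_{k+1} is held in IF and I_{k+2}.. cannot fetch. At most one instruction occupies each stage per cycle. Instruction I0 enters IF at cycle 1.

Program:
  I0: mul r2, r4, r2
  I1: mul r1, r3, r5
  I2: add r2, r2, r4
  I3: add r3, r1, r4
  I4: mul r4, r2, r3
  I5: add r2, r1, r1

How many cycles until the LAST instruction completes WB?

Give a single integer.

Answer: 13

Derivation:
I0 mul r2 <- r4,r2: IF@1 ID@2 stall=0 (-) EX@3 MEM@4 WB@5
I1 mul r1 <- r3,r5: IF@2 ID@3 stall=0 (-) EX@4 MEM@5 WB@6
I2 add r2 <- r2,r4: IF@3 ID@4 stall=1 (RAW on I0.r2 (WB@5)) EX@6 MEM@7 WB@8
I3 add r3 <- r1,r4: IF@4 ID@6 stall=0 (-) EX@7 MEM@8 WB@9
I4 mul r4 <- r2,r3: IF@6 ID@7 stall=2 (RAW on I3.r3 (WB@9)) EX@10 MEM@11 WB@12
I5 add r2 <- r1,r1: IF@7 ID@10 stall=0 (-) EX@11 MEM@12 WB@13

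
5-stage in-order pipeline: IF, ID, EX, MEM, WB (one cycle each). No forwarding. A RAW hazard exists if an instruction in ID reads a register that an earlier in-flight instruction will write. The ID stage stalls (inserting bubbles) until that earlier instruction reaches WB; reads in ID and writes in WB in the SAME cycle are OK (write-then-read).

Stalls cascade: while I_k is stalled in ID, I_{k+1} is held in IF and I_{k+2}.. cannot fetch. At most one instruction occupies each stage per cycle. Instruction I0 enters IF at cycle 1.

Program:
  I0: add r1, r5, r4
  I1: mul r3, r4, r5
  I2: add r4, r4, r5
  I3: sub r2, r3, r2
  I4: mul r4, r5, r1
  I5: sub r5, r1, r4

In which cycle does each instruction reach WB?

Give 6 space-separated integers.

I0 add r1 <- r5,r4: IF@1 ID@2 stall=0 (-) EX@3 MEM@4 WB@5
I1 mul r3 <- r4,r5: IF@2 ID@3 stall=0 (-) EX@4 MEM@5 WB@6
I2 add r4 <- r4,r5: IF@3 ID@4 stall=0 (-) EX@5 MEM@6 WB@7
I3 sub r2 <- r3,r2: IF@4 ID@5 stall=1 (RAW on I1.r3 (WB@6)) EX@7 MEM@8 WB@9
I4 mul r4 <- r5,r1: IF@5 ID@7 stall=0 (-) EX@8 MEM@9 WB@10
I5 sub r5 <- r1,r4: IF@7 ID@8 stall=2 (RAW on I4.r4 (WB@10)) EX@11 MEM@12 WB@13

Answer: 5 6 7 9 10 13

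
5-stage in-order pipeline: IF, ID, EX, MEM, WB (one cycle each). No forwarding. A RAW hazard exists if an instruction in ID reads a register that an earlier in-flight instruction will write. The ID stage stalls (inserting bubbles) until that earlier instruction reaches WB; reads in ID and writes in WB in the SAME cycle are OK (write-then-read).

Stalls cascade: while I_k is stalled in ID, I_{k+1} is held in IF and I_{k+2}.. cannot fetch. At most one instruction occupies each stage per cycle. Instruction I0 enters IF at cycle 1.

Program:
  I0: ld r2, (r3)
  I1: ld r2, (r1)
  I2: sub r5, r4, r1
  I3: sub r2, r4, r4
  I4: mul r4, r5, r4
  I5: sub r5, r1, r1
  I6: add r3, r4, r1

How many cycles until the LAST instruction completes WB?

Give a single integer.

I0 ld r2 <- r3: IF@1 ID@2 stall=0 (-) EX@3 MEM@4 WB@5
I1 ld r2 <- r1: IF@2 ID@3 stall=0 (-) EX@4 MEM@5 WB@6
I2 sub r5 <- r4,r1: IF@3 ID@4 stall=0 (-) EX@5 MEM@6 WB@7
I3 sub r2 <- r4,r4: IF@4 ID@5 stall=0 (-) EX@6 MEM@7 WB@8
I4 mul r4 <- r5,r4: IF@5 ID@6 stall=1 (RAW on I2.r5 (WB@7)) EX@8 MEM@9 WB@10
I5 sub r5 <- r1,r1: IF@6 ID@8 stall=0 (-) EX@9 MEM@10 WB@11
I6 add r3 <- r4,r1: IF@8 ID@9 stall=1 (RAW on I4.r4 (WB@10)) EX@11 MEM@12 WB@13

Answer: 13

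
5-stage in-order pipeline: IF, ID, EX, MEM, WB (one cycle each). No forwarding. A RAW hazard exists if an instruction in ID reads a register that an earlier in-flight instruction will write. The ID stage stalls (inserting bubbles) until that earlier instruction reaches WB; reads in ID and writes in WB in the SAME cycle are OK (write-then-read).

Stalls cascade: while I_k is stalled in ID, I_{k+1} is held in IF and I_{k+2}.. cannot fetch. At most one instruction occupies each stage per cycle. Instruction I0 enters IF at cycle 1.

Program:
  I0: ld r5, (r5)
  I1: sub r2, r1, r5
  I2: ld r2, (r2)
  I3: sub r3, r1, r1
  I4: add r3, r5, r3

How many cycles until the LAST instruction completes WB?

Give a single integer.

Answer: 15

Derivation:
I0 ld r5 <- r5: IF@1 ID@2 stall=0 (-) EX@3 MEM@4 WB@5
I1 sub r2 <- r1,r5: IF@2 ID@3 stall=2 (RAW on I0.r5 (WB@5)) EX@6 MEM@7 WB@8
I2 ld r2 <- r2: IF@3 ID@6 stall=2 (RAW on I1.r2 (WB@8)) EX@9 MEM@10 WB@11
I3 sub r3 <- r1,r1: IF@6 ID@9 stall=0 (-) EX@10 MEM@11 WB@12
I4 add r3 <- r5,r3: IF@9 ID@10 stall=2 (RAW on I3.r3 (WB@12)) EX@13 MEM@14 WB@15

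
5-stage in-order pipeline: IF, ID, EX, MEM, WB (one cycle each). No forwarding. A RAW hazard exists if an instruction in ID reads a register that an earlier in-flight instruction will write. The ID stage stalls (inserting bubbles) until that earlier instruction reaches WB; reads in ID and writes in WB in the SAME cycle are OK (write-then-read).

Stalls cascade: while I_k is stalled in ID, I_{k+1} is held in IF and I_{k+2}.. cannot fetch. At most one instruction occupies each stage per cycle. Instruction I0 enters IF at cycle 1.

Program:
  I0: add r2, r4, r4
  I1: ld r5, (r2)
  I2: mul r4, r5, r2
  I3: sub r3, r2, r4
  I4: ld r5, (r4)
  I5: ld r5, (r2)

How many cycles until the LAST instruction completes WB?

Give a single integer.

I0 add r2 <- r4,r4: IF@1 ID@2 stall=0 (-) EX@3 MEM@4 WB@5
I1 ld r5 <- r2: IF@2 ID@3 stall=2 (RAW on I0.r2 (WB@5)) EX@6 MEM@7 WB@8
I2 mul r4 <- r5,r2: IF@3 ID@6 stall=2 (RAW on I1.r5 (WB@8)) EX@9 MEM@10 WB@11
I3 sub r3 <- r2,r4: IF@6 ID@9 stall=2 (RAW on I2.r4 (WB@11)) EX@12 MEM@13 WB@14
I4 ld r5 <- r4: IF@9 ID@12 stall=0 (-) EX@13 MEM@14 WB@15
I5 ld r5 <- r2: IF@12 ID@13 stall=0 (-) EX@14 MEM@15 WB@16

Answer: 16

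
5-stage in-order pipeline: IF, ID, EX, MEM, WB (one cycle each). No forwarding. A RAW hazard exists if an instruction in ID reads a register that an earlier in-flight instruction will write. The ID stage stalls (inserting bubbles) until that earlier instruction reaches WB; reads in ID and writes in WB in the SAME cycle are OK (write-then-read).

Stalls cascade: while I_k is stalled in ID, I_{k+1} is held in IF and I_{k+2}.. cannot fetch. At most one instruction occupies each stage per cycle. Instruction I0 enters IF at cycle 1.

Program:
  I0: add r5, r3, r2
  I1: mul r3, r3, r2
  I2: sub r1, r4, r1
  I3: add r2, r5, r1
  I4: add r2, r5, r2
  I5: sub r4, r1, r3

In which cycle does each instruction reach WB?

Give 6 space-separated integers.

Answer: 5 6 7 10 13 14

Derivation:
I0 add r5 <- r3,r2: IF@1 ID@2 stall=0 (-) EX@3 MEM@4 WB@5
I1 mul r3 <- r3,r2: IF@2 ID@3 stall=0 (-) EX@4 MEM@5 WB@6
I2 sub r1 <- r4,r1: IF@3 ID@4 stall=0 (-) EX@5 MEM@6 WB@7
I3 add r2 <- r5,r1: IF@4 ID@5 stall=2 (RAW on I2.r1 (WB@7)) EX@8 MEM@9 WB@10
I4 add r2 <- r5,r2: IF@5 ID@8 stall=2 (RAW on I3.r2 (WB@10)) EX@11 MEM@12 WB@13
I5 sub r4 <- r1,r3: IF@8 ID@11 stall=0 (-) EX@12 MEM@13 WB@14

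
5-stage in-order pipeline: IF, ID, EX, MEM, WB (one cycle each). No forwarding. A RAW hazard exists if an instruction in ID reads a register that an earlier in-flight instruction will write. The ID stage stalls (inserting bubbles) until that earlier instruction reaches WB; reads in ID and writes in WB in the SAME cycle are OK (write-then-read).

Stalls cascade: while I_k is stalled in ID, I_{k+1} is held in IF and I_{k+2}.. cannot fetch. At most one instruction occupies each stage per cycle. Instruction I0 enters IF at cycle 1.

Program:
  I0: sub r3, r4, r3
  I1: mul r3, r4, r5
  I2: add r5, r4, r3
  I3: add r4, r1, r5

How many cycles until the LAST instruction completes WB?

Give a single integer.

Answer: 12

Derivation:
I0 sub r3 <- r4,r3: IF@1 ID@2 stall=0 (-) EX@3 MEM@4 WB@5
I1 mul r3 <- r4,r5: IF@2 ID@3 stall=0 (-) EX@4 MEM@5 WB@6
I2 add r5 <- r4,r3: IF@3 ID@4 stall=2 (RAW on I1.r3 (WB@6)) EX@7 MEM@8 WB@9
I3 add r4 <- r1,r5: IF@4 ID@7 stall=2 (RAW on I2.r5 (WB@9)) EX@10 MEM@11 WB@12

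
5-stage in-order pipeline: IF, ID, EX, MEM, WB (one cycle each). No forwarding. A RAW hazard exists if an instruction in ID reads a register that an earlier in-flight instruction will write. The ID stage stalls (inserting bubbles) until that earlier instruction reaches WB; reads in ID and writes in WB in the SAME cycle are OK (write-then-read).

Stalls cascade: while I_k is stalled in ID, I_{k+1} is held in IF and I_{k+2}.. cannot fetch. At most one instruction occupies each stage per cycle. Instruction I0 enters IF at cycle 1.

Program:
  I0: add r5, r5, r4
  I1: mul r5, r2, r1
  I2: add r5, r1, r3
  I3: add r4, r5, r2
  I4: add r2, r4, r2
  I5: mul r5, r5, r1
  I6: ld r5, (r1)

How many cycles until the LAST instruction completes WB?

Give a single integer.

I0 add r5 <- r5,r4: IF@1 ID@2 stall=0 (-) EX@3 MEM@4 WB@5
I1 mul r5 <- r2,r1: IF@2 ID@3 stall=0 (-) EX@4 MEM@5 WB@6
I2 add r5 <- r1,r3: IF@3 ID@4 stall=0 (-) EX@5 MEM@6 WB@7
I3 add r4 <- r5,r2: IF@4 ID@5 stall=2 (RAW on I2.r5 (WB@7)) EX@8 MEM@9 WB@10
I4 add r2 <- r4,r2: IF@5 ID@8 stall=2 (RAW on I3.r4 (WB@10)) EX@11 MEM@12 WB@13
I5 mul r5 <- r5,r1: IF@8 ID@11 stall=0 (-) EX@12 MEM@13 WB@14
I6 ld r5 <- r1: IF@11 ID@12 stall=0 (-) EX@13 MEM@14 WB@15

Answer: 15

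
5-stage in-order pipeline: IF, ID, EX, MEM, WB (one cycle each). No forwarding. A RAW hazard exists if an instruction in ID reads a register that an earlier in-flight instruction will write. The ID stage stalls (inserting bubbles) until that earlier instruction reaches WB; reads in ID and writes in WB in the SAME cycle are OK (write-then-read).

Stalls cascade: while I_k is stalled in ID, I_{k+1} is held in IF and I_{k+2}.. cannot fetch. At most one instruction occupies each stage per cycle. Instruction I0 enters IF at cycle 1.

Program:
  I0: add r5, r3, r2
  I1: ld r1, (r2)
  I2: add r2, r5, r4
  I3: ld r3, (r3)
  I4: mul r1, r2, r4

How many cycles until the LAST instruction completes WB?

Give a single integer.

Answer: 11

Derivation:
I0 add r5 <- r3,r2: IF@1 ID@2 stall=0 (-) EX@3 MEM@4 WB@5
I1 ld r1 <- r2: IF@2 ID@3 stall=0 (-) EX@4 MEM@5 WB@6
I2 add r2 <- r5,r4: IF@3 ID@4 stall=1 (RAW on I0.r5 (WB@5)) EX@6 MEM@7 WB@8
I3 ld r3 <- r3: IF@4 ID@6 stall=0 (-) EX@7 MEM@8 WB@9
I4 mul r1 <- r2,r4: IF@6 ID@7 stall=1 (RAW on I2.r2 (WB@8)) EX@9 MEM@10 WB@11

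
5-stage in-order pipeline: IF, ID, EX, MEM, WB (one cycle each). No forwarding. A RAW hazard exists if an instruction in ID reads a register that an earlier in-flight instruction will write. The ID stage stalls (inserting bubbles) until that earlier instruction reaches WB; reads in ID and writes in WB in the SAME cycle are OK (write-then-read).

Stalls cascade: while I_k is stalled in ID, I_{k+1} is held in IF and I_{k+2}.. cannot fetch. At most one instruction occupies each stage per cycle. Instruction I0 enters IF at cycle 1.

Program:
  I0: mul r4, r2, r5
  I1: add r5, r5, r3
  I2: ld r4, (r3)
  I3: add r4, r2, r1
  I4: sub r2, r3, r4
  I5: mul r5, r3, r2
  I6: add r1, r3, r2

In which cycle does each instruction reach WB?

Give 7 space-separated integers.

I0 mul r4 <- r2,r5: IF@1 ID@2 stall=0 (-) EX@3 MEM@4 WB@5
I1 add r5 <- r5,r3: IF@2 ID@3 stall=0 (-) EX@4 MEM@5 WB@6
I2 ld r4 <- r3: IF@3 ID@4 stall=0 (-) EX@5 MEM@6 WB@7
I3 add r4 <- r2,r1: IF@4 ID@5 stall=0 (-) EX@6 MEM@7 WB@8
I4 sub r2 <- r3,r4: IF@5 ID@6 stall=2 (RAW on I3.r4 (WB@8)) EX@9 MEM@10 WB@11
I5 mul r5 <- r3,r2: IF@6 ID@9 stall=2 (RAW on I4.r2 (WB@11)) EX@12 MEM@13 WB@14
I6 add r1 <- r3,r2: IF@9 ID@12 stall=0 (-) EX@13 MEM@14 WB@15

Answer: 5 6 7 8 11 14 15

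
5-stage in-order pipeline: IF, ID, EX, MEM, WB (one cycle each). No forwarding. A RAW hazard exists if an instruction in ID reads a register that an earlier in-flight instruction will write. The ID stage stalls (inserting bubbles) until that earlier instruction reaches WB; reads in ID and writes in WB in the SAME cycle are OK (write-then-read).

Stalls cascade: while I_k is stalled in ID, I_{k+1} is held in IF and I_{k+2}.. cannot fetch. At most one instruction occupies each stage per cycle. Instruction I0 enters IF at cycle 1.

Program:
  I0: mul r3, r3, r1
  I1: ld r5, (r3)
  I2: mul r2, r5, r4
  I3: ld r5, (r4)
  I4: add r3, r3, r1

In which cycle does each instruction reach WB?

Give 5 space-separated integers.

I0 mul r3 <- r3,r1: IF@1 ID@2 stall=0 (-) EX@3 MEM@4 WB@5
I1 ld r5 <- r3: IF@2 ID@3 stall=2 (RAW on I0.r3 (WB@5)) EX@6 MEM@7 WB@8
I2 mul r2 <- r5,r4: IF@3 ID@6 stall=2 (RAW on I1.r5 (WB@8)) EX@9 MEM@10 WB@11
I3 ld r5 <- r4: IF@6 ID@9 stall=0 (-) EX@10 MEM@11 WB@12
I4 add r3 <- r3,r1: IF@9 ID@10 stall=0 (-) EX@11 MEM@12 WB@13

Answer: 5 8 11 12 13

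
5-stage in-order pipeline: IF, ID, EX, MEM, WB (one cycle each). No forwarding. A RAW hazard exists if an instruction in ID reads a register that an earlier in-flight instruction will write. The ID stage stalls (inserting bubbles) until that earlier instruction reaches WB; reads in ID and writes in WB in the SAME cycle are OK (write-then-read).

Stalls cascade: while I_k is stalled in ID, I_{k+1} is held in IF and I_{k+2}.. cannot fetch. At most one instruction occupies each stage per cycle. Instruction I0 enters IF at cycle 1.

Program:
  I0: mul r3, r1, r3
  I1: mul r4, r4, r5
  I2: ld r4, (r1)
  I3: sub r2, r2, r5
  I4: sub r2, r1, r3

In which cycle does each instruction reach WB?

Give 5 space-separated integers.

Answer: 5 6 7 8 9

Derivation:
I0 mul r3 <- r1,r3: IF@1 ID@2 stall=0 (-) EX@3 MEM@4 WB@5
I1 mul r4 <- r4,r5: IF@2 ID@3 stall=0 (-) EX@4 MEM@5 WB@6
I2 ld r4 <- r1: IF@3 ID@4 stall=0 (-) EX@5 MEM@6 WB@7
I3 sub r2 <- r2,r5: IF@4 ID@5 stall=0 (-) EX@6 MEM@7 WB@8
I4 sub r2 <- r1,r3: IF@5 ID@6 stall=0 (-) EX@7 MEM@8 WB@9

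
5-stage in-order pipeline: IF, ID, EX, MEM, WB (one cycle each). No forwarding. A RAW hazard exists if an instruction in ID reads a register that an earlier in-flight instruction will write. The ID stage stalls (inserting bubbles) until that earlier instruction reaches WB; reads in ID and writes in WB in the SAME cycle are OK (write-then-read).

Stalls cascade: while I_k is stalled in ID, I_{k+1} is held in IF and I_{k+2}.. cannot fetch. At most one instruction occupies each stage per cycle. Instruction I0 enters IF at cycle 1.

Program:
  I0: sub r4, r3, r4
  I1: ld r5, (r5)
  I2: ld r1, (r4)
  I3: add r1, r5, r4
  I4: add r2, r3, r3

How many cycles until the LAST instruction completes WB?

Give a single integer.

I0 sub r4 <- r3,r4: IF@1 ID@2 stall=0 (-) EX@3 MEM@4 WB@5
I1 ld r5 <- r5: IF@2 ID@3 stall=0 (-) EX@4 MEM@5 WB@6
I2 ld r1 <- r4: IF@3 ID@4 stall=1 (RAW on I0.r4 (WB@5)) EX@6 MEM@7 WB@8
I3 add r1 <- r5,r4: IF@4 ID@6 stall=0 (-) EX@7 MEM@8 WB@9
I4 add r2 <- r3,r3: IF@6 ID@7 stall=0 (-) EX@8 MEM@9 WB@10

Answer: 10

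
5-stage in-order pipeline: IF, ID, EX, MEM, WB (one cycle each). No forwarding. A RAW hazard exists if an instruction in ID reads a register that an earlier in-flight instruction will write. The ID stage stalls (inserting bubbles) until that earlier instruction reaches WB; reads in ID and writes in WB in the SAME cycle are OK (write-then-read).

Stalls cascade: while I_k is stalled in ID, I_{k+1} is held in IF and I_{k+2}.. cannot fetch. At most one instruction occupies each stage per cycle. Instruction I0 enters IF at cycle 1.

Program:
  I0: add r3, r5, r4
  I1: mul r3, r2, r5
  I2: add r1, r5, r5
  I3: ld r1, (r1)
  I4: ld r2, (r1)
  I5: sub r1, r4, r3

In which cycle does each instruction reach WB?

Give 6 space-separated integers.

I0 add r3 <- r5,r4: IF@1 ID@2 stall=0 (-) EX@3 MEM@4 WB@5
I1 mul r3 <- r2,r5: IF@2 ID@3 stall=0 (-) EX@4 MEM@5 WB@6
I2 add r1 <- r5,r5: IF@3 ID@4 stall=0 (-) EX@5 MEM@6 WB@7
I3 ld r1 <- r1: IF@4 ID@5 stall=2 (RAW on I2.r1 (WB@7)) EX@8 MEM@9 WB@10
I4 ld r2 <- r1: IF@5 ID@8 stall=2 (RAW on I3.r1 (WB@10)) EX@11 MEM@12 WB@13
I5 sub r1 <- r4,r3: IF@8 ID@11 stall=0 (-) EX@12 MEM@13 WB@14

Answer: 5 6 7 10 13 14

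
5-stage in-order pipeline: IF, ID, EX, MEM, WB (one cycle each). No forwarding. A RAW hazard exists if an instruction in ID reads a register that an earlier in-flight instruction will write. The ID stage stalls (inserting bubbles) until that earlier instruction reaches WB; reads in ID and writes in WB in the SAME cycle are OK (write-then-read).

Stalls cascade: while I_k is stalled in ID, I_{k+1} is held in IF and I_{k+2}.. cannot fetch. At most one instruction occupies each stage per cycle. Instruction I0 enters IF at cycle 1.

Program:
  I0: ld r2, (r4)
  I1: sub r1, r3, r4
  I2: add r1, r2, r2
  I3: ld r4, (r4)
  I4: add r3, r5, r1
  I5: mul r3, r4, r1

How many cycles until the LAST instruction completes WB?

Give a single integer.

I0 ld r2 <- r4: IF@1 ID@2 stall=0 (-) EX@3 MEM@4 WB@5
I1 sub r1 <- r3,r4: IF@2 ID@3 stall=0 (-) EX@4 MEM@5 WB@6
I2 add r1 <- r2,r2: IF@3 ID@4 stall=1 (RAW on I0.r2 (WB@5)) EX@6 MEM@7 WB@8
I3 ld r4 <- r4: IF@4 ID@6 stall=0 (-) EX@7 MEM@8 WB@9
I4 add r3 <- r5,r1: IF@6 ID@7 stall=1 (RAW on I2.r1 (WB@8)) EX@9 MEM@10 WB@11
I5 mul r3 <- r4,r1: IF@7 ID@9 stall=0 (-) EX@10 MEM@11 WB@12

Answer: 12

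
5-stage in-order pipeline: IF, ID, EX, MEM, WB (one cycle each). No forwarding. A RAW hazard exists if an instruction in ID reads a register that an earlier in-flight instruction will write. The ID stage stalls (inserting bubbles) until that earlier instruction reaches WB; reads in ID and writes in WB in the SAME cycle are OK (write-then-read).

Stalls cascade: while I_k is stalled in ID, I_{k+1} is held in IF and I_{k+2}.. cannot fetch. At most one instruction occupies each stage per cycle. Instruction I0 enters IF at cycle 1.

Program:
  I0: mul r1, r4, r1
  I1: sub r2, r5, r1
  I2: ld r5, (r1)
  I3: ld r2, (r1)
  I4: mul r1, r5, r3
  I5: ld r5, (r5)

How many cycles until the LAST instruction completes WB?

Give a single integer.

I0 mul r1 <- r4,r1: IF@1 ID@2 stall=0 (-) EX@3 MEM@4 WB@5
I1 sub r2 <- r5,r1: IF@2 ID@3 stall=2 (RAW on I0.r1 (WB@5)) EX@6 MEM@7 WB@8
I2 ld r5 <- r1: IF@3 ID@6 stall=0 (-) EX@7 MEM@8 WB@9
I3 ld r2 <- r1: IF@6 ID@7 stall=0 (-) EX@8 MEM@9 WB@10
I4 mul r1 <- r5,r3: IF@7 ID@8 stall=1 (RAW on I2.r5 (WB@9)) EX@10 MEM@11 WB@12
I5 ld r5 <- r5: IF@8 ID@10 stall=0 (-) EX@11 MEM@12 WB@13

Answer: 13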